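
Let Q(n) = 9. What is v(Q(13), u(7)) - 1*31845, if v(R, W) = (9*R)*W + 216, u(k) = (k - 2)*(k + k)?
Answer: -25959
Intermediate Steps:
u(k) = 2*k*(-2 + k) (u(k) = (-2 + k)*(2*k) = 2*k*(-2 + k))
v(R, W) = 216 + 9*R*W (v(R, W) = 9*R*W + 216 = 216 + 9*R*W)
v(Q(13), u(7)) - 1*31845 = (216 + 9*9*(2*7*(-2 + 7))) - 1*31845 = (216 + 9*9*(2*7*5)) - 31845 = (216 + 9*9*70) - 31845 = (216 + 5670) - 31845 = 5886 - 31845 = -25959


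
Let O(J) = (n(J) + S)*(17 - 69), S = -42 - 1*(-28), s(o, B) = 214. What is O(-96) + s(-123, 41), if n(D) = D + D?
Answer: 10926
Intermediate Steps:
n(D) = 2*D
S = -14 (S = -42 + 28 = -14)
O(J) = 728 - 104*J (O(J) = (2*J - 14)*(17 - 69) = (-14 + 2*J)*(-52) = 728 - 104*J)
O(-96) + s(-123, 41) = (728 - 104*(-96)) + 214 = (728 + 9984) + 214 = 10712 + 214 = 10926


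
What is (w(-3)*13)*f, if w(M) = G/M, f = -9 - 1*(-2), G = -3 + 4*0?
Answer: -91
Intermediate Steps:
G = -3 (G = -3 + 0 = -3)
f = -7 (f = -9 + 2 = -7)
w(M) = -3/M
(w(-3)*13)*f = (-3/(-3)*13)*(-7) = (-3*(-1/3)*13)*(-7) = (1*13)*(-7) = 13*(-7) = -91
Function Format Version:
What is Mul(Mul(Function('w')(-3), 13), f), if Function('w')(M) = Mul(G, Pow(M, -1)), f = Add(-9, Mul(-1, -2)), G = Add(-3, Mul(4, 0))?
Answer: -91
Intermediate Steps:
G = -3 (G = Add(-3, 0) = -3)
f = -7 (f = Add(-9, 2) = -7)
Function('w')(M) = Mul(-3, Pow(M, -1))
Mul(Mul(Function('w')(-3), 13), f) = Mul(Mul(Mul(-3, Pow(-3, -1)), 13), -7) = Mul(Mul(Mul(-3, Rational(-1, 3)), 13), -7) = Mul(Mul(1, 13), -7) = Mul(13, -7) = -91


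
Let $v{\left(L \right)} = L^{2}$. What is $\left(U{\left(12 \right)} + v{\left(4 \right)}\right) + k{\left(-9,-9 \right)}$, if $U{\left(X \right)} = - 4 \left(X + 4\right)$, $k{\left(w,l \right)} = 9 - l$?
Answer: $-30$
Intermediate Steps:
$U{\left(X \right)} = -16 - 4 X$ ($U{\left(X \right)} = - 4 \left(4 + X\right) = -16 - 4 X$)
$\left(U{\left(12 \right)} + v{\left(4 \right)}\right) + k{\left(-9,-9 \right)} = \left(\left(-16 - 48\right) + 4^{2}\right) + \left(9 - -9\right) = \left(\left(-16 - 48\right) + 16\right) + \left(9 + 9\right) = \left(-64 + 16\right) + 18 = -48 + 18 = -30$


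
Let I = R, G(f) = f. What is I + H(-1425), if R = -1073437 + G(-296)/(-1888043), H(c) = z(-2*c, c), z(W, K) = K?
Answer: -2029385674770/1888043 ≈ -1.0749e+6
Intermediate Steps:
H(c) = c
R = -2026695213495/1888043 (R = -1073437 - 296/(-1888043) = -1073437 - 296*(-1/1888043) = -1073437 + 296/1888043 = -2026695213495/1888043 ≈ -1.0734e+6)
I = -2026695213495/1888043 ≈ -1.0734e+6
I + H(-1425) = -2026695213495/1888043 - 1425 = -2029385674770/1888043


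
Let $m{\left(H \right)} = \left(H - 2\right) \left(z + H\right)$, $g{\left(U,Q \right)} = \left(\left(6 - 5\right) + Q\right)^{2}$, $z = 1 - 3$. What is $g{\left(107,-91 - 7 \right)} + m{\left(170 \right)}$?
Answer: $37633$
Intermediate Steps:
$z = -2$
$g{\left(U,Q \right)} = \left(1 + Q\right)^{2}$
$m{\left(H \right)} = \left(-2 + H\right)^{2}$ ($m{\left(H \right)} = \left(H - 2\right) \left(-2 + H\right) = \left(-2 + H\right) \left(-2 + H\right) = \left(-2 + H\right)^{2}$)
$g{\left(107,-91 - 7 \right)} + m{\left(170 \right)} = \left(1 - 98\right)^{2} + \left(4 + 170^{2} - 680\right) = \left(1 - 98\right)^{2} + \left(4 + 28900 - 680\right) = \left(-97\right)^{2} + 28224 = 9409 + 28224 = 37633$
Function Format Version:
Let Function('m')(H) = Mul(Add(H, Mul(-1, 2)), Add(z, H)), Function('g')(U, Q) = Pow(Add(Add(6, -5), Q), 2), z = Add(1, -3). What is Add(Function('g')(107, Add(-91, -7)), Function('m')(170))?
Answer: 37633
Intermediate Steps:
z = -2
Function('g')(U, Q) = Pow(Add(1, Q), 2)
Function('m')(H) = Pow(Add(-2, H), 2) (Function('m')(H) = Mul(Add(H, Mul(-1, 2)), Add(-2, H)) = Mul(Add(H, -2), Add(-2, H)) = Mul(Add(-2, H), Add(-2, H)) = Pow(Add(-2, H), 2))
Add(Function('g')(107, Add(-91, -7)), Function('m')(170)) = Add(Pow(Add(1, Add(-91, -7)), 2), Add(4, Pow(170, 2), Mul(-4, 170))) = Add(Pow(Add(1, -98), 2), Add(4, 28900, -680)) = Add(Pow(-97, 2), 28224) = Add(9409, 28224) = 37633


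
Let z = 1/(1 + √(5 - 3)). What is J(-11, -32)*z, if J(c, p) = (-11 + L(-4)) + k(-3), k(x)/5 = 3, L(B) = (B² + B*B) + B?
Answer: -32 + 32*√2 ≈ 13.255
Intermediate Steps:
L(B) = B + 2*B² (L(B) = (B² + B²) + B = 2*B² + B = B + 2*B²)
k(x) = 15 (k(x) = 5*3 = 15)
J(c, p) = 32 (J(c, p) = (-11 - 4*(1 + 2*(-4))) + 15 = (-11 - 4*(1 - 8)) + 15 = (-11 - 4*(-7)) + 15 = (-11 + 28) + 15 = 17 + 15 = 32)
z = 1/(1 + √2) ≈ 0.41421
J(-11, -32)*z = 32*(-1 + √2) = -32 + 32*√2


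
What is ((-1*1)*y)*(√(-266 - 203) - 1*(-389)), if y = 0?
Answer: 0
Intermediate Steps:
((-1*1)*y)*(√(-266 - 203) - 1*(-389)) = (-1*1*0)*(√(-266 - 203) - 1*(-389)) = (-1*0)*(√(-469) + 389) = 0*(I*√469 + 389) = 0*(389 + I*√469) = 0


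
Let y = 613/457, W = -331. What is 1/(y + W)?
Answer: -457/150654 ≈ -0.0030334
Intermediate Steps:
y = 613/457 (y = 613*(1/457) = 613/457 ≈ 1.3414)
1/(y + W) = 1/(613/457 - 331) = 1/(-150654/457) = -457/150654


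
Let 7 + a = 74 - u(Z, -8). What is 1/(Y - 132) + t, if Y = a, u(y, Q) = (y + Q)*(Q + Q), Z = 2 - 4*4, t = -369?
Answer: -153874/417 ≈ -369.00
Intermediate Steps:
Z = -14 (Z = 2 - 16 = -14)
u(y, Q) = 2*Q*(Q + y) (u(y, Q) = (Q + y)*(2*Q) = 2*Q*(Q + y))
a = -285 (a = -7 + (74 - 2*(-8)*(-8 - 14)) = -7 + (74 - 2*(-8)*(-22)) = -7 + (74 - 1*352) = -7 + (74 - 352) = -7 - 278 = -285)
Y = -285
1/(Y - 132) + t = 1/(-285 - 132) - 369 = 1/(-417) - 369 = -1/417 - 369 = -153874/417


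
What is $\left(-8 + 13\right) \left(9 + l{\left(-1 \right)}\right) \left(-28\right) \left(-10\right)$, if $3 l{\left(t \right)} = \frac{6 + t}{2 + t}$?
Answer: $\frac{44800}{3} \approx 14933.0$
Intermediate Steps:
$l{\left(t \right)} = \frac{6 + t}{3 \left(2 + t\right)}$ ($l{\left(t \right)} = \frac{\left(6 + t\right) \frac{1}{2 + t}}{3} = \frac{\frac{1}{2 + t} \left(6 + t\right)}{3} = \frac{6 + t}{3 \left(2 + t\right)}$)
$\left(-8 + 13\right) \left(9 + l{\left(-1 \right)}\right) \left(-28\right) \left(-10\right) = \left(-8 + 13\right) \left(9 + \frac{6 - 1}{3 \left(2 - 1\right)}\right) \left(-28\right) \left(-10\right) = 5 \left(9 + \frac{1}{3} \cdot 1^{-1} \cdot 5\right) \left(-28\right) \left(-10\right) = 5 \left(9 + \frac{1}{3} \cdot 1 \cdot 5\right) \left(-28\right) \left(-10\right) = 5 \left(9 + \frac{5}{3}\right) \left(-28\right) \left(-10\right) = 5 \cdot \frac{32}{3} \left(-28\right) \left(-10\right) = \frac{160}{3} \left(-28\right) \left(-10\right) = \left(- \frac{4480}{3}\right) \left(-10\right) = \frac{44800}{3}$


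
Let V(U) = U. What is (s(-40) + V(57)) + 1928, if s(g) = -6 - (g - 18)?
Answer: 2037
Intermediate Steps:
s(g) = 12 - g (s(g) = -6 - (-18 + g) = -6 + (18 - g) = 12 - g)
(s(-40) + V(57)) + 1928 = ((12 - 1*(-40)) + 57) + 1928 = ((12 + 40) + 57) + 1928 = (52 + 57) + 1928 = 109 + 1928 = 2037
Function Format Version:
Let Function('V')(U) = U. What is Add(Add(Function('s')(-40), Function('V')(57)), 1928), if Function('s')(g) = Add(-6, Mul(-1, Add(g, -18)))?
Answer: 2037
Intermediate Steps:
Function('s')(g) = Add(12, Mul(-1, g)) (Function('s')(g) = Add(-6, Mul(-1, Add(-18, g))) = Add(-6, Add(18, Mul(-1, g))) = Add(12, Mul(-1, g)))
Add(Add(Function('s')(-40), Function('V')(57)), 1928) = Add(Add(Add(12, Mul(-1, -40)), 57), 1928) = Add(Add(Add(12, 40), 57), 1928) = Add(Add(52, 57), 1928) = Add(109, 1928) = 2037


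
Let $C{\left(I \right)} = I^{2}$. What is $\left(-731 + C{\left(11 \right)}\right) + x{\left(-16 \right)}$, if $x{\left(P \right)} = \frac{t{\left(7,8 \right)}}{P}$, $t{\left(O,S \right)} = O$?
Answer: $- \frac{9767}{16} \approx -610.44$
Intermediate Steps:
$x{\left(P \right)} = \frac{7}{P}$
$\left(-731 + C{\left(11 \right)}\right) + x{\left(-16 \right)} = \left(-731 + 11^{2}\right) + \frac{7}{-16} = \left(-731 + 121\right) + 7 \left(- \frac{1}{16}\right) = -610 - \frac{7}{16} = - \frac{9767}{16}$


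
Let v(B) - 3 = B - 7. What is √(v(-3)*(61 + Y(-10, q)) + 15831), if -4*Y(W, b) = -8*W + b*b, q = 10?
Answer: √15719 ≈ 125.38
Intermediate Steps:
v(B) = -4 + B (v(B) = 3 + (B - 7) = 3 + (-7 + B) = -4 + B)
Y(W, b) = 2*W - b²/4 (Y(W, b) = -(-8*W + b*b)/4 = -(-8*W + b²)/4 = -(b² - 8*W)/4 = 2*W - b²/4)
√(v(-3)*(61 + Y(-10, q)) + 15831) = √((-4 - 3)*(61 + (2*(-10) - ¼*10²)) + 15831) = √(-7*(61 + (-20 - ¼*100)) + 15831) = √(-7*(61 + (-20 - 25)) + 15831) = √(-7*(61 - 45) + 15831) = √(-7*16 + 15831) = √(-112 + 15831) = √15719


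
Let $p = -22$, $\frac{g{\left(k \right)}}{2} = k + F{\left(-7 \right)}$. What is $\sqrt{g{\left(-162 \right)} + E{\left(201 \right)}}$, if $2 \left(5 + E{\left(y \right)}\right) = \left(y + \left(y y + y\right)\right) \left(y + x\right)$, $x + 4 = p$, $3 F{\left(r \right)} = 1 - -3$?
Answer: $\frac{\sqrt{128517702}}{6} \approx 1889.4$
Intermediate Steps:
$F{\left(r \right)} = \frac{4}{3}$ ($F{\left(r \right)} = \frac{1 - -3}{3} = \frac{1 + 3}{3} = \frac{1}{3} \cdot 4 = \frac{4}{3}$)
$g{\left(k \right)} = \frac{8}{3} + 2 k$ ($g{\left(k \right)} = 2 \left(k + \frac{4}{3}\right) = 2 \left(\frac{4}{3} + k\right) = \frac{8}{3} + 2 k$)
$x = -26$ ($x = -4 - 22 = -26$)
$E{\left(y \right)} = -5 + \frac{\left(-26 + y\right) \left(y^{2} + 2 y\right)}{2}$ ($E{\left(y \right)} = -5 + \frac{\left(y + \left(y y + y\right)\right) \left(y - 26\right)}{2} = -5 + \frac{\left(y + \left(y^{2} + y\right)\right) \left(-26 + y\right)}{2} = -5 + \frac{\left(y + \left(y + y^{2}\right)\right) \left(-26 + y\right)}{2} = -5 + \frac{\left(y^{2} + 2 y\right) \left(-26 + y\right)}{2} = -5 + \frac{\left(-26 + y\right) \left(y^{2} + 2 y\right)}{2}$)
$\sqrt{g{\left(-162 \right)} + E{\left(201 \right)}} = \sqrt{\left(\frac{8}{3} + 2 \left(-162\right)\right) - \left(5231 + 484812 - \frac{8120601}{2}\right)} = \sqrt{\left(\frac{8}{3} - 324\right) - - \frac{7140515}{2}} = \sqrt{- \frac{964}{3} - - \frac{7140515}{2}} = \sqrt{- \frac{964}{3} + \frac{7140515}{2}} = \sqrt{\frac{21419617}{6}} = \frac{\sqrt{128517702}}{6}$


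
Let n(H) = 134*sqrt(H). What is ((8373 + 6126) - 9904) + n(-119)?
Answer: 4595 + 134*I*sqrt(119) ≈ 4595.0 + 1461.8*I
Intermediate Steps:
((8373 + 6126) - 9904) + n(-119) = ((8373 + 6126) - 9904) + 134*sqrt(-119) = (14499 - 9904) + 134*(I*sqrt(119)) = 4595 + 134*I*sqrt(119)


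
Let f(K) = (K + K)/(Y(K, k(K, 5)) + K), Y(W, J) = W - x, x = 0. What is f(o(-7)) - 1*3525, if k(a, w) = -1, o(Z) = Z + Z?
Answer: -3524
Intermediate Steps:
o(Z) = 2*Z
Y(W, J) = W (Y(W, J) = W - 1*0 = W + 0 = W)
f(K) = 1 (f(K) = (K + K)/(K + K) = (2*K)/((2*K)) = (2*K)*(1/(2*K)) = 1)
f(o(-7)) - 1*3525 = 1 - 1*3525 = 1 - 3525 = -3524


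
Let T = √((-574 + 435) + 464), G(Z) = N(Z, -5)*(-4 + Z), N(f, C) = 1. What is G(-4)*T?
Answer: -40*√13 ≈ -144.22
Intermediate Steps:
G(Z) = -4 + Z (G(Z) = 1*(-4 + Z) = -4 + Z)
T = 5*√13 (T = √(-139 + 464) = √325 = 5*√13 ≈ 18.028)
G(-4)*T = (-4 - 4)*(5*√13) = -40*√13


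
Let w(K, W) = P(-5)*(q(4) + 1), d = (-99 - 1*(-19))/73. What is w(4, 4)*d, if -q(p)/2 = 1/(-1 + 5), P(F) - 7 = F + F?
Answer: 120/73 ≈ 1.6438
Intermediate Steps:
P(F) = 7 + 2*F (P(F) = 7 + (F + F) = 7 + 2*F)
q(p) = -½ (q(p) = -2/(-1 + 5) = -2/4 = -2*¼ = -½)
d = -80/73 (d = (-99 + 19)*(1/73) = -80*1/73 = -80/73 ≈ -1.0959)
w(K, W) = -3/2 (w(K, W) = (7 + 2*(-5))*(-½ + 1) = (7 - 10)*(½) = -3*½ = -3/2)
w(4, 4)*d = -3/2*(-80/73) = 120/73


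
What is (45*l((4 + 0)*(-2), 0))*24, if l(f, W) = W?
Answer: 0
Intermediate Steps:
(45*l((4 + 0)*(-2), 0))*24 = (45*0)*24 = 0*24 = 0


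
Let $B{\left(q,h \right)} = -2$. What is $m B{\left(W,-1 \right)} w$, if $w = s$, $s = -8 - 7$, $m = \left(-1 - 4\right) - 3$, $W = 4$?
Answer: $-240$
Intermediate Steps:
$m = -8$ ($m = -5 - 3 = -8$)
$s = -15$
$w = -15$
$m B{\left(W,-1 \right)} w = \left(-8\right) \left(-2\right) \left(-15\right) = 16 \left(-15\right) = -240$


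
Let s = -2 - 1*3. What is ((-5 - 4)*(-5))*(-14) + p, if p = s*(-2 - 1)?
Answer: -615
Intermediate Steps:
s = -5 (s = -2 - 3 = -5)
p = 15 (p = -5*(-2 - 1) = -5*(-3) = 15)
((-5 - 4)*(-5))*(-14) + p = ((-5 - 4)*(-5))*(-14) + 15 = -9*(-5)*(-14) + 15 = 45*(-14) + 15 = -630 + 15 = -615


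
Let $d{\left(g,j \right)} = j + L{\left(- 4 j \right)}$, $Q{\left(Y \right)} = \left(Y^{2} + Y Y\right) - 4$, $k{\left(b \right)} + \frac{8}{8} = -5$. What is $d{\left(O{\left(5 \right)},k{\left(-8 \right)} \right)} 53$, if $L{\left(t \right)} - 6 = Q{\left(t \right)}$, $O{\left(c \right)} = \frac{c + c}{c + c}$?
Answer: $60844$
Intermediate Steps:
$k{\left(b \right)} = -6$ ($k{\left(b \right)} = -1 - 5 = -6$)
$O{\left(c \right)} = 1$ ($O{\left(c \right)} = \frac{2 c}{2 c} = 2 c \frac{1}{2 c} = 1$)
$Q{\left(Y \right)} = -4 + 2 Y^{2}$ ($Q{\left(Y \right)} = \left(Y^{2} + Y^{2}\right) - 4 = 2 Y^{2} - 4 = -4 + 2 Y^{2}$)
$L{\left(t \right)} = 2 + 2 t^{2}$ ($L{\left(t \right)} = 6 + \left(-4 + 2 t^{2}\right) = 2 + 2 t^{2}$)
$d{\left(g,j \right)} = 2 + j + 32 j^{2}$ ($d{\left(g,j \right)} = j + \left(2 + 2 \left(- 4 j\right)^{2}\right) = j + \left(2 + 2 \cdot 16 j^{2}\right) = j + \left(2 + 32 j^{2}\right) = 2 + j + 32 j^{2}$)
$d{\left(O{\left(5 \right)},k{\left(-8 \right)} \right)} 53 = \left(2 - 6 + 32 \left(-6\right)^{2}\right) 53 = \left(2 - 6 + 32 \cdot 36\right) 53 = \left(2 - 6 + 1152\right) 53 = 1148 \cdot 53 = 60844$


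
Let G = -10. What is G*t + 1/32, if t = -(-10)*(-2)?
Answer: 6401/32 ≈ 200.03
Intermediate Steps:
t = -20 (t = -5*4 = -20)
G*t + 1/32 = -10*(-20) + 1/32 = 200 + 1/32 = 6401/32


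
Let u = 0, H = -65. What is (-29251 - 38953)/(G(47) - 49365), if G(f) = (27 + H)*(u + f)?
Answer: 68204/51151 ≈ 1.3334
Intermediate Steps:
G(f) = -38*f (G(f) = (27 - 65)*(0 + f) = -38*f)
(-29251 - 38953)/(G(47) - 49365) = (-29251 - 38953)/(-38*47 - 49365) = -68204/(-1786 - 49365) = -68204/(-51151) = -68204*(-1/51151) = 68204/51151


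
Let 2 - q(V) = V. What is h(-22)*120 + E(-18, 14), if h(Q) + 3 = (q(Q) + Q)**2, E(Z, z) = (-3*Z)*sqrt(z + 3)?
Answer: 120 + 54*sqrt(17) ≈ 342.65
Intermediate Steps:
E(Z, z) = -3*Z*sqrt(3 + z) (E(Z, z) = (-3*Z)*sqrt(3 + z) = -3*Z*sqrt(3 + z))
q(V) = 2 - V
h(Q) = 1 (h(Q) = -3 + ((2 - Q) + Q)**2 = -3 + 2**2 = -3 + 4 = 1)
h(-22)*120 + E(-18, 14) = 1*120 - 3*(-18)*sqrt(3 + 14) = 120 - 3*(-18)*sqrt(17) = 120 + 54*sqrt(17)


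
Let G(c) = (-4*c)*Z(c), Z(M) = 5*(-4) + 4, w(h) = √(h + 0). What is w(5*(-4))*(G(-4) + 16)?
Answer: -480*I*√5 ≈ -1073.3*I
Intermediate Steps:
w(h) = √h
Z(M) = -16 (Z(M) = -20 + 4 = -16)
G(c) = 64*c (G(c) = -4*c*(-16) = 64*c)
w(5*(-4))*(G(-4) + 16) = √(5*(-4))*(64*(-4) + 16) = √(-20)*(-256 + 16) = (2*I*√5)*(-240) = -480*I*√5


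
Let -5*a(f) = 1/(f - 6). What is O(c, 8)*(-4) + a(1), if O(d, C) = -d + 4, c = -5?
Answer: -899/25 ≈ -35.960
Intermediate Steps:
a(f) = -1/(5*(-6 + f)) (a(f) = -1/(5*(f - 6)) = -1/(5*(-6 + f)))
O(d, C) = 4 - d
O(c, 8)*(-4) + a(1) = (4 - 1*(-5))*(-4) - 1/(-30 + 5*1) = (4 + 5)*(-4) - 1/(-30 + 5) = 9*(-4) - 1/(-25) = -36 - 1*(-1/25) = -36 + 1/25 = -899/25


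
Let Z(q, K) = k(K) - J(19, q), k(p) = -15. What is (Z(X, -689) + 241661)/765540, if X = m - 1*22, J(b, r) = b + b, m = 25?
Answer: 20134/63795 ≈ 0.31560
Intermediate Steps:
J(b, r) = 2*b
X = 3 (X = 25 - 1*22 = 25 - 22 = 3)
Z(q, K) = -53 (Z(q, K) = -15 - 2*19 = -15 - 1*38 = -15 - 38 = -53)
(Z(X, -689) + 241661)/765540 = (-53 + 241661)/765540 = 241608*(1/765540) = 20134/63795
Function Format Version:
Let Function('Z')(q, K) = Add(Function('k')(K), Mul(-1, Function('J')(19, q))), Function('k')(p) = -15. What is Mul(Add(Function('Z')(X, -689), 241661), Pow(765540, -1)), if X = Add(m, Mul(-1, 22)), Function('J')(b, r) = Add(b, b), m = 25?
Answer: Rational(20134, 63795) ≈ 0.31560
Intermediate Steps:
Function('J')(b, r) = Mul(2, b)
X = 3 (X = Add(25, Mul(-1, 22)) = Add(25, -22) = 3)
Function('Z')(q, K) = -53 (Function('Z')(q, K) = Add(-15, Mul(-1, Mul(2, 19))) = Add(-15, Mul(-1, 38)) = Add(-15, -38) = -53)
Mul(Add(Function('Z')(X, -689), 241661), Pow(765540, -1)) = Mul(Add(-53, 241661), Pow(765540, -1)) = Mul(241608, Rational(1, 765540)) = Rational(20134, 63795)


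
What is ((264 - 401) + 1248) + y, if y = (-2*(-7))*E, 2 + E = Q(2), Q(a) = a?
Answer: 1111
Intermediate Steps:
E = 0 (E = -2 + 2 = 0)
y = 0 (y = -2*(-7)*0 = 14*0 = 0)
((264 - 401) + 1248) + y = ((264 - 401) + 1248) + 0 = (-137 + 1248) + 0 = 1111 + 0 = 1111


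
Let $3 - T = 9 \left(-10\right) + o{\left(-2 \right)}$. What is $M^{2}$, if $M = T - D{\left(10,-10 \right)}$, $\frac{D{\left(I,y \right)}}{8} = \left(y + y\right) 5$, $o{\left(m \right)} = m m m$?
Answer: $811801$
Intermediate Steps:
$o{\left(m \right)} = m^{3}$ ($o{\left(m \right)} = m m^{2} = m^{3}$)
$D{\left(I,y \right)} = 80 y$ ($D{\left(I,y \right)} = 8 \left(y + y\right) 5 = 8 \cdot 2 y 5 = 8 \cdot 10 y = 80 y$)
$T = 101$ ($T = 3 - \left(9 \left(-10\right) + \left(-2\right)^{3}\right) = 3 - \left(-90 - 8\right) = 3 - -98 = 3 + 98 = 101$)
$M = 901$ ($M = 101 - 80 \left(-10\right) = 101 - -800 = 101 + 800 = 901$)
$M^{2} = 901^{2} = 811801$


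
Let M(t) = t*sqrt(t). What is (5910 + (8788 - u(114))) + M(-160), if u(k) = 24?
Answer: 14674 - 640*I*sqrt(10) ≈ 14674.0 - 2023.9*I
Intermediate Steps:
M(t) = t**(3/2)
(5910 + (8788 - u(114))) + M(-160) = (5910 + (8788 - 1*24)) + (-160)**(3/2) = (5910 + (8788 - 24)) - 640*I*sqrt(10) = (5910 + 8764) - 640*I*sqrt(10) = 14674 - 640*I*sqrt(10)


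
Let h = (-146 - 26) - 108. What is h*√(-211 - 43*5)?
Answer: -280*I*√426 ≈ -5779.1*I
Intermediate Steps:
h = -280 (h = -172 - 108 = -280)
h*√(-211 - 43*5) = -280*√(-211 - 43*5) = -280*√(-211 - 215) = -280*I*√426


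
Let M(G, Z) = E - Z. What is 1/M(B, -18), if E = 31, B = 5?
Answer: 1/49 ≈ 0.020408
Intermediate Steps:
M(G, Z) = 31 - Z
1/M(B, -18) = 1/(31 - 1*(-18)) = 1/(31 + 18) = 1/49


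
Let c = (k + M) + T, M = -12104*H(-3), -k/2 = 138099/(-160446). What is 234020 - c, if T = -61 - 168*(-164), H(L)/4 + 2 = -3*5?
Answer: -1268232492/2057 ≈ -6.1655e+5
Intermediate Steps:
k = 3541/2057 (k = -276198/(-160446) = -276198*(-1)/160446 = -2*(-3541/4114) = 3541/2057 ≈ 1.7214)
H(L) = -68 (H(L) = -8 + 4*(-3*5) = -8 + 4*(-15) = -8 - 60 = -68)
T = 27491 (T = -61 + 27552 = 27491)
M = 823072 (M = -12104*(-68) = 823072)
c = 1749611632/2057 (c = (3541/2057 + 823072) + 27491 = 1693062645/2057 + 27491 = 1749611632/2057 ≈ 8.5057e+5)
234020 - c = 234020 - 1*1749611632/2057 = 234020 - 1749611632/2057 = -1268232492/2057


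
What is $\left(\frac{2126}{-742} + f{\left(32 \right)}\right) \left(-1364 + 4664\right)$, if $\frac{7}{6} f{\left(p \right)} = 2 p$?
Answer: $\frac{63653700}{371} \approx 1.7157 \cdot 10^{5}$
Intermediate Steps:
$f{\left(p \right)} = \frac{12 p}{7}$ ($f{\left(p \right)} = \frac{6 \cdot 2 p}{7} = \frac{12 p}{7}$)
$\left(\frac{2126}{-742} + f{\left(32 \right)}\right) \left(-1364 + 4664\right) = \left(\frac{2126}{-742} + \frac{12}{7} \cdot 32\right) \left(-1364 + 4664\right) = \left(2126 \left(- \frac{1}{742}\right) + \frac{384}{7}\right) 3300 = \left(- \frac{1063}{371} + \frac{384}{7}\right) 3300 = \frac{19289}{371} \cdot 3300 = \frac{63653700}{371}$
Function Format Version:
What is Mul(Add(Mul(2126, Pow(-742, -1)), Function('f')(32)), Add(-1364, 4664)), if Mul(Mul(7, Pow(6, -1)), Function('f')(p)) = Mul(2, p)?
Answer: Rational(63653700, 371) ≈ 1.7157e+5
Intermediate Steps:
Function('f')(p) = Mul(Rational(12, 7), p) (Function('f')(p) = Mul(Rational(6, 7), Mul(2, p)) = Mul(Rational(12, 7), p))
Mul(Add(Mul(2126, Pow(-742, -1)), Function('f')(32)), Add(-1364, 4664)) = Mul(Add(Mul(2126, Pow(-742, -1)), Mul(Rational(12, 7), 32)), Add(-1364, 4664)) = Mul(Add(Mul(2126, Rational(-1, 742)), Rational(384, 7)), 3300) = Mul(Add(Rational(-1063, 371), Rational(384, 7)), 3300) = Mul(Rational(19289, 371), 3300) = Rational(63653700, 371)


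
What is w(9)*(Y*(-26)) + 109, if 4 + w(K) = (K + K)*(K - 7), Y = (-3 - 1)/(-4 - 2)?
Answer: -1337/3 ≈ -445.67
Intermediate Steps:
Y = ⅔ (Y = -4/(-6) = -4*(-⅙) = ⅔ ≈ 0.66667)
w(K) = -4 + 2*K*(-7 + K) (w(K) = -4 + (K + K)*(K - 7) = -4 + (2*K)*(-7 + K) = -4 + 2*K*(-7 + K))
w(9)*(Y*(-26)) + 109 = (-4 - 14*9 + 2*9²)*((⅔)*(-26)) + 109 = (-4 - 126 + 2*81)*(-52/3) + 109 = (-4 - 126 + 162)*(-52/3) + 109 = 32*(-52/3) + 109 = -1664/3 + 109 = -1337/3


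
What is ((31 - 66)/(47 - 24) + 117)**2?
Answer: 7054336/529 ≈ 13335.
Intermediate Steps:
((31 - 66)/(47 - 24) + 117)**2 = (-35/23 + 117)**2 = (2656/23)**2 = 7054336/529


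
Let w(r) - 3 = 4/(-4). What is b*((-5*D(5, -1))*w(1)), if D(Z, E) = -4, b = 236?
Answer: 9440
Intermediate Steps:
w(r) = 2 (w(r) = 3 + 4/(-4) = 3 + 4*(-¼) = 3 - 1 = 2)
b*((-5*D(5, -1))*w(1)) = 236*(-5*(-4)*2) = 236*(20*2) = 236*40 = 9440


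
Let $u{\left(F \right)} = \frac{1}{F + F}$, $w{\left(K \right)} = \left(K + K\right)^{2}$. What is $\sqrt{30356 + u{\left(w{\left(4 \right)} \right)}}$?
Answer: $\frac{\sqrt{7771138}}{16} \approx 174.23$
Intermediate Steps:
$w{\left(K \right)} = 4 K^{2}$ ($w{\left(K \right)} = \left(2 K\right)^{2} = 4 K^{2}$)
$u{\left(F \right)} = \frac{1}{2 F}$
$\sqrt{30356 + u{\left(w{\left(4 \right)} \right)}} = \sqrt{30356 + \frac{1}{2 \cdot 4 \cdot 4^{2}}} = \sqrt{30356 + \frac{1}{2 \cdot 4 \cdot 16}} = \sqrt{30356 + \frac{1}{2 \cdot 64}} = \sqrt{30356 + \frac{1}{2} \cdot \frac{1}{64}} = \sqrt{30356 + \frac{1}{128}} = \sqrt{\frac{3885569}{128}} = \frac{\sqrt{7771138}}{16}$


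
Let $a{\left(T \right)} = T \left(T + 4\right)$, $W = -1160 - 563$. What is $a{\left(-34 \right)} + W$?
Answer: $-703$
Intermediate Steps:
$W = -1723$
$a{\left(T \right)} = T \left(4 + T\right)$
$a{\left(-34 \right)} + W = - 34 \left(4 - 34\right) - 1723 = \left(-34\right) \left(-30\right) - 1723 = 1020 - 1723 = -703$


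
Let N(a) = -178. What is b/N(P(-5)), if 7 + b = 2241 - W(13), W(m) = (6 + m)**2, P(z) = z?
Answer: -1873/178 ≈ -10.522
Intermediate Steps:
b = 1873 (b = -7 + (2241 - (6 + 13)**2) = -7 + (2241 - 1*19**2) = -7 + (2241 - 1*361) = -7 + (2241 - 361) = -7 + 1880 = 1873)
b/N(P(-5)) = 1873/(-178) = 1873*(-1/178) = -1873/178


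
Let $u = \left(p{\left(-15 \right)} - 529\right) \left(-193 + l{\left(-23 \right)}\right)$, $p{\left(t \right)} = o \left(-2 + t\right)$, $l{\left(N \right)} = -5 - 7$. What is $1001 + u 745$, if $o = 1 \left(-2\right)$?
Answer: $75599876$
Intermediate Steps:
$o = -2$
$l{\left(N \right)} = -12$ ($l{\left(N \right)} = -5 - 7 = -12$)
$p{\left(t \right)} = 4 - 2 t$ ($p{\left(t \right)} = - 2 \left(-2 + t\right) = 4 - 2 t$)
$u = 101475$ ($u = \left(\left(4 - -30\right) - 529\right) \left(-193 - 12\right) = \left(\left(4 + 30\right) - 529\right) \left(-205\right) = \left(34 - 529\right) \left(-205\right) = \left(-495\right) \left(-205\right) = 101475$)
$1001 + u 745 = 1001 + 101475 \cdot 745 = 1001 + 75598875 = 75599876$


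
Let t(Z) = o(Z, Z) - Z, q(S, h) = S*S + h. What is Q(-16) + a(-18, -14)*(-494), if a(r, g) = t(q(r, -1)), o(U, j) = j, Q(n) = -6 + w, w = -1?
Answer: -7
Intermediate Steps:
Q(n) = -7 (Q(n) = -6 - 1 = -7)
q(S, h) = h + S² (q(S, h) = S² + h = h + S²)
t(Z) = 0 (t(Z) = Z - Z = 0)
a(r, g) = 0
Q(-16) + a(-18, -14)*(-494) = -7 + 0*(-494) = -7 + 0 = -7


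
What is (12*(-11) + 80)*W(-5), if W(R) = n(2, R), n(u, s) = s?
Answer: 260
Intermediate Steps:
W(R) = R
(12*(-11) + 80)*W(-5) = (12*(-11) + 80)*(-5) = (-132 + 80)*(-5) = -52*(-5) = 260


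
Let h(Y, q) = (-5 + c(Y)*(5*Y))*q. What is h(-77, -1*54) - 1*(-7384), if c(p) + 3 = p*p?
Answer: 123209194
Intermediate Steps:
c(p) = -3 + p² (c(p) = -3 + p*p = -3 + p²)
h(Y, q) = q*(-5 + 5*Y*(-3 + Y²)) (h(Y, q) = (-5 + (-3 + Y²)*(5*Y))*q = (-5 + 5*Y*(-3 + Y²))*q = q*(-5 + 5*Y*(-3 + Y²)))
h(-77, -1*54) - 1*(-7384) = 5*(-1*54)*(-1 - 77*(-3 + (-77)²)) - 1*(-7384) = 5*(-54)*(-1 - 77*(-3 + 5929)) + 7384 = 5*(-54)*(-1 - 77*5926) + 7384 = 5*(-54)*(-1 - 456302) + 7384 = 5*(-54)*(-456303) + 7384 = 123201810 + 7384 = 123209194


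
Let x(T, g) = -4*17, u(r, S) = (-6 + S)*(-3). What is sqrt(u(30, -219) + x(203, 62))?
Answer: sqrt(607) ≈ 24.637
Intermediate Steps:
u(r, S) = 18 - 3*S
x(T, g) = -68
sqrt(u(30, -219) + x(203, 62)) = sqrt((18 - 3*(-219)) - 68) = sqrt((18 + 657) - 68) = sqrt(675 - 68) = sqrt(607)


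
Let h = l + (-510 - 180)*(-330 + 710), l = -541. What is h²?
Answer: 69032833081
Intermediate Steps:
h = -262741 (h = -541 + (-510 - 180)*(-330 + 710) = -541 - 690*380 = -541 - 262200 = -262741)
h² = (-262741)² = 69032833081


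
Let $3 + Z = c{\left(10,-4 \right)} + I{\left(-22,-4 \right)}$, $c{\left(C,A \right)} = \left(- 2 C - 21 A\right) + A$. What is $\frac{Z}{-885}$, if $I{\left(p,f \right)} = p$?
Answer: $- \frac{7}{177} \approx -0.039548$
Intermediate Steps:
$c{\left(C,A \right)} = - 20 A - 2 C$ ($c{\left(C,A \right)} = \left(- 21 A - 2 C\right) + A = - 20 A - 2 C$)
$Z = 35$ ($Z = -3 - -38 = -3 + \left(\left(80 - 20\right) - 22\right) = -3 + \left(60 - 22\right) = -3 + 38 = 35$)
$\frac{Z}{-885} = \frac{35}{-885} = 35 \left(- \frac{1}{885}\right) = - \frac{7}{177}$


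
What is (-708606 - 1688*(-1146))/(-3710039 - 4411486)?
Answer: -408614/2707175 ≈ -0.15094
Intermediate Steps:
(-708606 - 1688*(-1146))/(-3710039 - 4411486) = (-708606 + 1934448)/(-8121525) = 1225842*(-1/8121525) = -408614/2707175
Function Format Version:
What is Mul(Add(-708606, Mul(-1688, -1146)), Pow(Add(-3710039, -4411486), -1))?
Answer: Rational(-408614, 2707175) ≈ -0.15094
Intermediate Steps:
Mul(Add(-708606, Mul(-1688, -1146)), Pow(Add(-3710039, -4411486), -1)) = Mul(Add(-708606, 1934448), Pow(-8121525, -1)) = Mul(1225842, Rational(-1, 8121525)) = Rational(-408614, 2707175)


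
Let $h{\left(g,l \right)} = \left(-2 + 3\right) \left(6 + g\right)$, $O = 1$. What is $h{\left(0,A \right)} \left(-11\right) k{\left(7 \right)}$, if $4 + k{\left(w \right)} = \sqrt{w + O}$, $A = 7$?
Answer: $264 - 132 \sqrt{2} \approx 77.324$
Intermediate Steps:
$h{\left(g,l \right)} = 6 + g$ ($h{\left(g,l \right)} = 1 \left(6 + g\right) = 6 + g$)
$k{\left(w \right)} = -4 + \sqrt{1 + w}$ ($k{\left(w \right)} = -4 + \sqrt{w + 1} = -4 + \sqrt{1 + w}$)
$h{\left(0,A \right)} \left(-11\right) k{\left(7 \right)} = \left(6 + 0\right) \left(-11\right) \left(-4 + \sqrt{1 + 7}\right) = 6 \left(-11\right) \left(-4 + \sqrt{8}\right) = - 66 \left(-4 + 2 \sqrt{2}\right) = 264 - 132 \sqrt{2}$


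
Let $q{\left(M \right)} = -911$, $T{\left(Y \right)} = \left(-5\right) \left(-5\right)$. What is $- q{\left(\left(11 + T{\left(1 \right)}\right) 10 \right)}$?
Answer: $911$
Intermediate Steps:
$T{\left(Y \right)} = 25$
$- q{\left(\left(11 + T{\left(1 \right)}\right) 10 \right)} = \left(-1\right) \left(-911\right) = 911$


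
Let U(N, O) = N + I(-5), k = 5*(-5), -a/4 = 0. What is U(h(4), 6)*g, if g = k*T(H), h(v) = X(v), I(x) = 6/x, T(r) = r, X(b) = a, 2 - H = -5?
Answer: 210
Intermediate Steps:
H = 7 (H = 2 - 1*(-5) = 2 + 5 = 7)
a = 0 (a = -4*0 = 0)
X(b) = 0
h(v) = 0
k = -25
U(N, O) = -6/5 + N (U(N, O) = N + 6/(-5) = N + 6*(-⅕) = N - 6/5 = -6/5 + N)
g = -175 (g = -25*7 = -175)
U(h(4), 6)*g = (-6/5 + 0)*(-175) = -6/5*(-175) = 210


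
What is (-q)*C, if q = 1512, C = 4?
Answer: -6048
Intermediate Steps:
(-q)*C = -1*1512*4 = -1512*4 = -6048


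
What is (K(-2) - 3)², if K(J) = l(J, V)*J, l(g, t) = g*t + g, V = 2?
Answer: 81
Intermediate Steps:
l(g, t) = g + g*t
K(J) = 3*J² (K(J) = (J*(1 + 2))*J = (J*3)*J = (3*J)*J = 3*J²)
(K(-2) - 3)² = (3*(-2)² - 3)² = (3*4 - 3)² = (12 - 3)² = 9² = 81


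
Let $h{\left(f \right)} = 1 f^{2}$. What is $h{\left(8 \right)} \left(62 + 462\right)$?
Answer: $33536$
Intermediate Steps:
$h{\left(f \right)} = f^{2}$
$h{\left(8 \right)} \left(62 + 462\right) = 8^{2} \left(62 + 462\right) = 64 \cdot 524 = 33536$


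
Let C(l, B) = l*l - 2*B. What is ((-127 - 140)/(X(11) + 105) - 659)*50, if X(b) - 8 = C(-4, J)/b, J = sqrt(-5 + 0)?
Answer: -17471320700/528367 - 97900*I*sqrt(5)/528367 ≈ -33067.0 - 0.41432*I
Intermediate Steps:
J = I*sqrt(5) (J = sqrt(-5) = I*sqrt(5) ≈ 2.2361*I)
C(l, B) = l**2 - 2*B
X(b) = 8 + (16 - 2*I*sqrt(5))/b (X(b) = 8 + ((-4)**2 - 2*I*sqrt(5))/b = 8 + (16 - 2*I*sqrt(5))/b)
((-127 - 140)/(X(11) + 105) - 659)*50 = ((-127 - 140)/(2*(8 + 4*11 - I*sqrt(5))/11 + 105) - 659)*50 = (-267/(2*(1/11)*(8 + 44 - I*sqrt(5)) + 105) - 659)*50 = (-267/(2*(1/11)*(52 - I*sqrt(5)) + 105) - 659)*50 = (-267/((104/11 - 2*I*sqrt(5)/11) + 105) - 659)*50 = (-267/(1259/11 - 2*I*sqrt(5)/11) - 659)*50 = (-659 - 267/(1259/11 - 2*I*sqrt(5)/11))*50 = -32950 - 13350/(1259/11 - 2*I*sqrt(5)/11)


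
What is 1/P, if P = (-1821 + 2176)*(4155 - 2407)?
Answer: 1/620540 ≈ 1.6115e-6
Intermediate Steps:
P = 620540 (P = 355*1748 = 620540)
1/P = 1/620540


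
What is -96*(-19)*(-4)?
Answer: -7296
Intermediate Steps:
-96*(-19)*(-4) = -24*(-76)*(-4) = 1824*(-4) = -7296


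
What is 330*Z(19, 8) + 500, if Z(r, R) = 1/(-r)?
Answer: 9170/19 ≈ 482.63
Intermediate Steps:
Z(r, R) = -1/r
330*Z(19, 8) + 500 = 330*(-1/19) + 500 = -330/19 + 500 = 9170/19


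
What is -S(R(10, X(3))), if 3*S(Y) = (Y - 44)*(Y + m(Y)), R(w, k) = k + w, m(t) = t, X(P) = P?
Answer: 806/3 ≈ 268.67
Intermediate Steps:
S(Y) = 2*Y*(-44 + Y)/3 (S(Y) = ((Y - 44)*(Y + Y))/3 = ((-44 + Y)*(2*Y))/3 = (2*Y*(-44 + Y))/3 = 2*Y*(-44 + Y)/3)
-S(R(10, X(3))) = -2*(3 + 10)*(-44 + (3 + 10))/3 = -2*13*(-44 + 13)/3 = -2*13*(-31)/3 = -1*(-806/3) = 806/3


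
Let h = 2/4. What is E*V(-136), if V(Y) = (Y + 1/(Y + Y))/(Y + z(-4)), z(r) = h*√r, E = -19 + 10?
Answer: -332937/36994 - 332937*I/5031184 ≈ -8.9998 - 0.066175*I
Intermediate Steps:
h = ½ (h = 2*(¼) = ½ ≈ 0.50000)
E = -9
z(r) = √r/2
V(Y) = (Y + 1/(2*Y))/(I + Y) (V(Y) = (Y + 1/(Y + Y))/(Y + √(-4)/2) = (Y + 1/(2*Y))/(Y + (2*I)/2) = (Y + 1/(2*Y))/(Y + I) = (Y + 1/(2*Y))/(I + Y))
E*V(-136) = -9*(½ + (-136)²)/((-136)*(I - 136)) = -(-9)*(½ + 18496)/(136*(-136 + I)) = -(-9)*(-136 - I)/18497*36993/(136*2) = -9*(36993/36994 + 36993*I/5031184) = -332937/36994 - 332937*I/5031184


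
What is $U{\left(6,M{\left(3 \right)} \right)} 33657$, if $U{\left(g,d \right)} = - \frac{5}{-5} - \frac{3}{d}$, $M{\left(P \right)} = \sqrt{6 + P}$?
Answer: $0$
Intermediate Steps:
$U{\left(g,d \right)} = 1 - \frac{3}{d}$ ($U{\left(g,d \right)} = \left(-5\right) \left(- \frac{1}{5}\right) - \frac{3}{d} = 1 - \frac{3}{d}$)
$U{\left(6,M{\left(3 \right)} \right)} 33657 = \frac{-3 + \sqrt{6 + 3}}{\sqrt{6 + 3}} \cdot 33657 = \frac{-3 + \sqrt{9}}{\sqrt{9}} \cdot 33657 = \frac{-3 + 3}{3} \cdot 33657 = \frac{1}{3} \cdot 0 \cdot 33657 = 0 \cdot 33657 = 0$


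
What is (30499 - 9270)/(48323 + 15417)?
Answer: 21229/63740 ≈ 0.33306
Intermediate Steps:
(30499 - 9270)/(48323 + 15417) = 21229/63740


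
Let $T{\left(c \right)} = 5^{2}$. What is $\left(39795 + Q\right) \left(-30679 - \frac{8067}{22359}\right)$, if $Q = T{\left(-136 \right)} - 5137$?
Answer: $- \frac{7930381571508}{7453} \approx -1.0641 \cdot 10^{9}$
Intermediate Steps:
$T{\left(c \right)} = 25$
$Q = -5112$ ($Q = 25 - 5137 = -5112$)
$\left(39795 + Q\right) \left(-30679 - \frac{8067}{22359}\right) = \left(39795 - 5112\right) \left(-30679 - \frac{8067}{22359}\right) = 34683 \left(-30679 - \frac{2689}{7453}\right) = 34683 \left(- \frac{228653276}{7453}\right) = - \frac{7930381571508}{7453}$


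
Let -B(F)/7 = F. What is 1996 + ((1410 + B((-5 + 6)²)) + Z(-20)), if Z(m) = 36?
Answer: 3435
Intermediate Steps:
B(F) = -7*F
1996 + ((1410 + B((-5 + 6)²)) + Z(-20)) = 1996 + ((1410 - 7*(-5 + 6)²) + 36) = 1996 + ((1410 - 7*1²) + 36) = 1996 + ((1410 - 7*1) + 36) = 1996 + ((1410 - 7) + 36) = 1996 + (1403 + 36) = 1996 + 1439 = 3435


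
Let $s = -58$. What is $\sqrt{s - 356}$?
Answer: $3 i \sqrt{46} \approx 20.347 i$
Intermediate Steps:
$\sqrt{s - 356} = \sqrt{-58 - 356} = \sqrt{-414} = 3 i \sqrt{46}$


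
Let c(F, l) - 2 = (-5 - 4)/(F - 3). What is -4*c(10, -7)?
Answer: -20/7 ≈ -2.8571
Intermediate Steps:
c(F, l) = 2 - 9/(-3 + F) (c(F, l) = 2 + (-5 - 4)/(F - 3) = 2 - 9/(-3 + F))
-4*c(10, -7) = -4*(-15 + 2*10)/(-3 + 10) = -4*(-15 + 20)/7 = -4*5/7 = -20/7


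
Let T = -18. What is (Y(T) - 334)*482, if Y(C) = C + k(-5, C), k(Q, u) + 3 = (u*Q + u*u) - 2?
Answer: 27474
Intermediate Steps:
k(Q, u) = -5 + u² + Q*u (k(Q, u) = -3 + ((u*Q + u*u) - 2) = -3 + ((Q*u + u²) - 2) = -3 + ((u² + Q*u) - 2) = -3 + (-2 + u² + Q*u) = -5 + u² + Q*u)
Y(C) = -5 + C² - 4*C (Y(C) = C + (-5 + C² - 5*C) = -5 + C² - 4*C)
(Y(T) - 334)*482 = ((-5 + (-18)² - 4*(-18)) - 334)*482 = ((-5 + 324 + 72) - 334)*482 = (391 - 334)*482 = 57*482 = 27474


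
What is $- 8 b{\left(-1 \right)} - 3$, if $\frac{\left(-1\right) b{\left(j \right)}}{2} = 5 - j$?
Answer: $93$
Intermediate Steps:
$b{\left(j \right)} = -10 + 2 j$ ($b{\left(j \right)} = - 2 \left(5 - j\right) = -10 + 2 j$)
$- 8 b{\left(-1 \right)} - 3 = - 8 \left(-10 + 2 \left(-1\right)\right) - 3 = - 8 \left(-10 - 2\right) - 3 = \left(-8\right) \left(-12\right) - 3 = 96 - 3 = 93$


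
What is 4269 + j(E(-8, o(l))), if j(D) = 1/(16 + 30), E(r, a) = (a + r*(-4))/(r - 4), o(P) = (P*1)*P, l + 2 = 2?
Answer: 196375/46 ≈ 4269.0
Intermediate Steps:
l = 0 (l = -2 + 2 = 0)
o(P) = P**2 (o(P) = P*P = P**2)
E(r, a) = (a - 4*r)/(-4 + r)
j(D) = 1/46
4269 + j(E(-8, o(l))) = 4269 + 1/46 = 196375/46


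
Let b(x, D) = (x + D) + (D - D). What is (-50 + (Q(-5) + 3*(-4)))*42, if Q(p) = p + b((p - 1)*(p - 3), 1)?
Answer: -756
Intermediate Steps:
b(x, D) = D + x (b(x, D) = (D + x) + 0 = D + x)
Q(p) = 1 + p + (-1 + p)*(-3 + p) (Q(p) = p + (1 + (p - 1)*(p - 3)) = p + (1 + (-1 + p)*(-3 + p)) = 1 + p + (-1 + p)*(-3 + p))
(-50 + (Q(-5) + 3*(-4)))*42 = (-50 + ((4 + (-5)² - 3*(-5)) + 3*(-4)))*42 = (-50 + ((4 + 25 + 15) - 12))*42 = (-50 + (44 - 12))*42 = (-50 + 32)*42 = -18*42 = -756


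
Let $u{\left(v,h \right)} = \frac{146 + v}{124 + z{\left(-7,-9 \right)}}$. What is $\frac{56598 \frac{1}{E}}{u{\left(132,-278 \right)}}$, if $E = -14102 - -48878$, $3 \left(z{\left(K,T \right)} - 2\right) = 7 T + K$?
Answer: $\frac{103763}{172638} \approx 0.60104$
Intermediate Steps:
$z{\left(K,T \right)} = 2 + \frac{K}{3} + \frac{7 T}{3}$ ($z{\left(K,T \right)} = 2 + \frac{7 T + K}{3} = 2 + \frac{K + 7 T}{3} = 2 + \left(\frac{K}{3} + \frac{7 T}{3}\right) = 2 + \frac{K}{3} + \frac{7 T}{3}$)
$E = 34776$ ($E = -14102 + 48878 = 34776$)
$u{\left(v,h \right)} = \frac{219}{154} + \frac{3 v}{308}$ ($u{\left(v,h \right)} = \frac{146 + v}{124 + \left(2 + \frac{1}{3} \left(-7\right) + \frac{7}{3} \left(-9\right)\right)} = \frac{146 + v}{124 - \frac{64}{3}} = \frac{146 + v}{\frac{308}{3}} = \left(146 + v\right) \frac{3}{308} = \frac{219}{154} + \frac{3 v}{308}$)
$\frac{56598 \frac{1}{E}}{u{\left(132,-278 \right)}} = \frac{56598 \cdot \frac{1}{34776}}{\frac{219}{154} + \frac{3}{308} \cdot 132} = \frac{56598 \cdot \frac{1}{34776}}{\frac{219}{154} + \frac{9}{7}} = \frac{9433}{5796 \cdot \frac{417}{154}} = \frac{9433}{5796} \cdot \frac{154}{417} = \frac{103763}{172638}$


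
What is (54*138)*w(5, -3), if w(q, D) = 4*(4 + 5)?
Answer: 268272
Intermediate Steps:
w(q, D) = 36 (w(q, D) = 4*9 = 36)
(54*138)*w(5, -3) = (54*138)*36 = 7452*36 = 268272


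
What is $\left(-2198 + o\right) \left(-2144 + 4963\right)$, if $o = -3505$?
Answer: $-16076757$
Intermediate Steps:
$\left(-2198 + o\right) \left(-2144 + 4963\right) = \left(-2198 - 3505\right) \left(-2144 + 4963\right) = \left(-5703\right) 2819 = -16076757$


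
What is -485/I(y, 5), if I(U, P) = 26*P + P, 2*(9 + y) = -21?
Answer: -97/27 ≈ -3.5926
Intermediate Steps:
y = -39/2 (y = -9 + (½)*(-21) = -9 - 21/2 = -39/2 ≈ -19.500)
I(U, P) = 27*P
-485/I(y, 5) = -485/(27*5) = -485/135 = -485*1/135 = -97/27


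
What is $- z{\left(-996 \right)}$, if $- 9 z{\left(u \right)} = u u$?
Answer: $110224$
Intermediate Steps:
$z{\left(u \right)} = - \frac{u^{2}}{9}$ ($z{\left(u \right)} = - \frac{u u}{9} = - \frac{u^{2}}{9}$)
$- z{\left(-996 \right)} = - \frac{\left(-1\right) \left(-996\right)^{2}}{9} = - \frac{\left(-1\right) 992016}{9} = \left(-1\right) \left(-110224\right) = 110224$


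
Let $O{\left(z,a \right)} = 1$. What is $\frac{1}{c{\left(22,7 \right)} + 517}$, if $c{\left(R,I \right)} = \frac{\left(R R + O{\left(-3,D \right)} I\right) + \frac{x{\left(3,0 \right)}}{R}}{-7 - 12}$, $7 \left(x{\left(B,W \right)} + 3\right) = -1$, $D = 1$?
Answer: $\frac{133}{65325} \approx 0.002036$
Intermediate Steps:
$x{\left(B,W \right)} = - \frac{22}{7}$ ($x{\left(B,W \right)} = -3 + \frac{1}{7} \left(-1\right) = -3 - \frac{1}{7} = - \frac{22}{7}$)
$c{\left(R,I \right)} = - \frac{I}{19} - \frac{R^{2}}{19} + \frac{22}{133 R}$ ($c{\left(R,I \right)} = \frac{\left(R R + 1 I\right) - \frac{22}{7 R}}{-7 - 12} = \frac{\left(R^{2} + I\right) - \frac{22}{7 R}}{-19} = \left(\left(I + R^{2}\right) - \frac{22}{7 R}\right) \left(- \frac{1}{19}\right) = \left(I + R^{2} - \frac{22}{7 R}\right) \left(- \frac{1}{19}\right) = - \frac{I}{19} - \frac{R^{2}}{19} + \frac{22}{133 R}$)
$\frac{1}{c{\left(22,7 \right)} + 517} = \frac{1}{\frac{22 - 154 \left(7 + 22^{2}\right)}{133 \cdot 22} + 517} = \frac{1}{\frac{1}{133} \cdot \frac{1}{22} \left(22 - 154 \left(7 + 484\right)\right) + 517} = \frac{1}{\frac{1}{133} \cdot \frac{1}{22} \left(22 - 154 \cdot 491\right) + 517} = \frac{1}{\frac{1}{133} \cdot \frac{1}{22} \left(22 - 75614\right) + 517} = \frac{1}{\frac{1}{133} \cdot \frac{1}{22} \left(-75592\right) + 517} = \frac{1}{- \frac{3436}{133} + 517} = \frac{1}{\frac{65325}{133}} = \frac{133}{65325}$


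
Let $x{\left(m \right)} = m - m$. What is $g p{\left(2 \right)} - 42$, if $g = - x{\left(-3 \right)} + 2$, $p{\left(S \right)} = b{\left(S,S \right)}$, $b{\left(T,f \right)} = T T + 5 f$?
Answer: $-14$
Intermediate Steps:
$b{\left(T,f \right)} = T^{2} + 5 f$
$x{\left(m \right)} = 0$
$p{\left(S \right)} = S^{2} + 5 S$
$g = 2$ ($g = \left(-1\right) 0 + 2 = 0 + 2 = 2$)
$g p{\left(2 \right)} - 42 = 2 \cdot 2 \left(5 + 2\right) - 42 = 2 \cdot 2 \cdot 7 - 42 = 2 \cdot 14 - 42 = 28 - 42 = -14$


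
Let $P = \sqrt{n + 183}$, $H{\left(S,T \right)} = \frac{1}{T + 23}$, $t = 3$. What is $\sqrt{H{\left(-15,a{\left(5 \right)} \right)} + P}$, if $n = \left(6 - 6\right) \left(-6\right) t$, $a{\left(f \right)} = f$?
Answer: $\frac{\sqrt{7 + 196 \sqrt{183}}}{14} \approx 3.6829$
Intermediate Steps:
$H{\left(S,T \right)} = \frac{1}{23 + T}$
$n = 0$ ($n = \left(6 - 6\right) \left(-6\right) 3 = 0 \left(-6\right) 3 = 0 \cdot 3 = 0$)
$P = \sqrt{183}$ ($P = \sqrt{0 + 183} = \sqrt{183} \approx 13.528$)
$\sqrt{H{\left(-15,a{\left(5 \right)} \right)} + P} = \sqrt{\frac{1}{23 + 5} + \sqrt{183}} = \sqrt{\frac{1}{28} + \sqrt{183}}$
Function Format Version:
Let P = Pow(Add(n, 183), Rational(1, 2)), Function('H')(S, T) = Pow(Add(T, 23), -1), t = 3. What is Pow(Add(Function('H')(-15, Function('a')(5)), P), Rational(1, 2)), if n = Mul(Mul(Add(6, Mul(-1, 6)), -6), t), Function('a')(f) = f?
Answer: Mul(Rational(1, 14), Pow(Add(7, Mul(196, Pow(183, Rational(1, 2)))), Rational(1, 2))) ≈ 3.6829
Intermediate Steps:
Function('H')(S, T) = Pow(Add(23, T), -1)
n = 0 (n = Mul(Mul(Add(6, Mul(-1, 6)), -6), 3) = Mul(Mul(Add(6, -6), -6), 3) = Mul(Mul(0, -6), 3) = Mul(0, 3) = 0)
P = Pow(183, Rational(1, 2)) (P = Pow(Add(0, 183), Rational(1, 2)) = Pow(183, Rational(1, 2)) ≈ 13.528)
Pow(Add(Function('H')(-15, Function('a')(5)), P), Rational(1, 2)) = Pow(Add(Pow(Add(23, 5), -1), Pow(183, Rational(1, 2))), Rational(1, 2)) = Pow(Add(Pow(28, -1), Pow(183, Rational(1, 2))), Rational(1, 2)) = Pow(Add(Rational(1, 28), Pow(183, Rational(1, 2))), Rational(1, 2))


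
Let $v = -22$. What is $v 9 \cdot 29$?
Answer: $-5742$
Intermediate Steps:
$v 9 \cdot 29 = \left(-22\right) 9 \cdot 29 = \left(-198\right) 29 = -5742$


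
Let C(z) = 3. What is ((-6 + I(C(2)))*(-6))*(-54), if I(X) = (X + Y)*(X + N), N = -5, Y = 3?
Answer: -5832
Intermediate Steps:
I(X) = (-5 + X)*(3 + X) (I(X) = (X + 3)*(X - 5) = (3 + X)*(-5 + X) = (-5 + X)*(3 + X))
((-6 + I(C(2)))*(-6))*(-54) = ((-6 + (-15 + 3**2 - 2*3))*(-6))*(-54) = ((-6 + (-15 + 9 - 6))*(-6))*(-54) = ((-6 - 12)*(-6))*(-54) = -18*(-6)*(-54) = 108*(-54) = -5832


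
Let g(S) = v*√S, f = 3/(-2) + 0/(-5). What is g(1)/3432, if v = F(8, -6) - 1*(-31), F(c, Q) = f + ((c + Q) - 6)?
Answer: 17/2288 ≈ 0.0074301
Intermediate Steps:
f = -3/2 (f = 3*(-½) + 0*(-⅕) = -3/2 + 0 = -3/2 ≈ -1.5000)
F(c, Q) = -15/2 + Q + c (F(c, Q) = -3/2 + ((c + Q) - 6) = -3/2 + ((Q + c) - 6) = -3/2 + (-6 + Q + c) = -15/2 + Q + c)
v = 51/2 (v = (-15/2 - 6 + 8) - 1*(-31) = -11/2 + 31 = 51/2 ≈ 25.500)
g(S) = 51*√S/2
g(1)/3432 = (51*√1/2)/3432 = ((51/2)*1)*(1/3432) = (51/2)*(1/3432) = 17/2288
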